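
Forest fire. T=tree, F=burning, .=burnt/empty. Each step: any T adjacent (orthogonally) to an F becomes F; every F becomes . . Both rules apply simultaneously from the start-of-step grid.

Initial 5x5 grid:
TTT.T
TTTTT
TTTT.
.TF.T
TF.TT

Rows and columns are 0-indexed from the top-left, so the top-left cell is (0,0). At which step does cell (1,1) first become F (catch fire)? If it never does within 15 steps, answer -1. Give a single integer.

Step 1: cell (1,1)='T' (+3 fires, +2 burnt)
Step 2: cell (1,1)='T' (+3 fires, +3 burnt)
Step 3: cell (1,1)='F' (+4 fires, +3 burnt)
  -> target ignites at step 3
Step 4: cell (1,1)='.' (+3 fires, +4 burnt)
Step 5: cell (1,1)='.' (+2 fires, +3 burnt)
Step 6: cell (1,1)='.' (+0 fires, +2 burnt)
  fire out at step 6

3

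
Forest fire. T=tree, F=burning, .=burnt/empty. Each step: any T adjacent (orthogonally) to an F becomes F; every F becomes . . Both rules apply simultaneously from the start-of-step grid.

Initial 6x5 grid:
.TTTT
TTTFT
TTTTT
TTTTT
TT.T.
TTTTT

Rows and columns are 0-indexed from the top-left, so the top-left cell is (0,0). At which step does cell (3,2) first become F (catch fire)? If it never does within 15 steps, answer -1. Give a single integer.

Step 1: cell (3,2)='T' (+4 fires, +1 burnt)
Step 2: cell (3,2)='T' (+6 fires, +4 burnt)
Step 3: cell (3,2)='F' (+6 fires, +6 burnt)
  -> target ignites at step 3
Step 4: cell (3,2)='.' (+3 fires, +6 burnt)
Step 5: cell (3,2)='.' (+4 fires, +3 burnt)
Step 6: cell (3,2)='.' (+2 fires, +4 burnt)
Step 7: cell (3,2)='.' (+1 fires, +2 burnt)
Step 8: cell (3,2)='.' (+0 fires, +1 burnt)
  fire out at step 8

3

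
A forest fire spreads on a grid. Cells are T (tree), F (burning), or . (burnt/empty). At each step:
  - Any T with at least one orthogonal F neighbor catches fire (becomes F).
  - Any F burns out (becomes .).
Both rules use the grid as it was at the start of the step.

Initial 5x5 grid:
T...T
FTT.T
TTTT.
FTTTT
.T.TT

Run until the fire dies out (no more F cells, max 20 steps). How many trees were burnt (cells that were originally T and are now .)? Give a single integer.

Step 1: +4 fires, +2 burnt (F count now 4)
Step 2: +4 fires, +4 burnt (F count now 4)
Step 3: +2 fires, +4 burnt (F count now 2)
Step 4: +3 fires, +2 burnt (F count now 3)
Step 5: +1 fires, +3 burnt (F count now 1)
Step 6: +0 fires, +1 burnt (F count now 0)
Fire out after step 6
Initially T: 16, now '.': 23
Total burnt (originally-T cells now '.'): 14

Answer: 14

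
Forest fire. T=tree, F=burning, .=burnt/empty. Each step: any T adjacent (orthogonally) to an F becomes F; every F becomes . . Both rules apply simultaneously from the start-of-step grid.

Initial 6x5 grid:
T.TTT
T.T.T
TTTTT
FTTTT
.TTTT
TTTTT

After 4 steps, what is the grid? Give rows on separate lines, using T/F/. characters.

Step 1: 2 trees catch fire, 1 burn out
  T.TTT
  T.T.T
  FTTTT
  .FTTT
  .TTTT
  TTTTT
Step 2: 4 trees catch fire, 2 burn out
  T.TTT
  F.T.T
  .FTTT
  ..FTT
  .FTTT
  TTTTT
Step 3: 5 trees catch fire, 4 burn out
  F.TTT
  ..T.T
  ..FTT
  ...FT
  ..FTT
  TFTTT
Step 4: 6 trees catch fire, 5 burn out
  ..TTT
  ..F.T
  ...FT
  ....F
  ...FT
  F.FTT

..TTT
..F.T
...FT
....F
...FT
F.FTT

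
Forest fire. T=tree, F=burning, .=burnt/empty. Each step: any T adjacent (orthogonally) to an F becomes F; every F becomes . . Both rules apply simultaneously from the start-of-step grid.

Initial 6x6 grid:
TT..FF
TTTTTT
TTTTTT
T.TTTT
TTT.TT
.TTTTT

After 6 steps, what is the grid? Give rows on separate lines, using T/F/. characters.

Step 1: 2 trees catch fire, 2 burn out
  TT....
  TTTTFF
  TTTTTT
  T.TTTT
  TTT.TT
  .TTTTT
Step 2: 3 trees catch fire, 2 burn out
  TT....
  TTTF..
  TTTTFF
  T.TTTT
  TTT.TT
  .TTTTT
Step 3: 4 trees catch fire, 3 burn out
  TT....
  TTF...
  TTTF..
  T.TTFF
  TTT.TT
  .TTTTT
Step 4: 5 trees catch fire, 4 burn out
  TT....
  TF....
  TTF...
  T.TF..
  TTT.FF
  .TTTTT
Step 5: 6 trees catch fire, 5 burn out
  TF....
  F.....
  TF....
  T.F...
  TTT...
  .TTTFF
Step 6: 4 trees catch fire, 6 burn out
  F.....
  ......
  F.....
  T.....
  TTF...
  .TTF..

F.....
......
F.....
T.....
TTF...
.TTF..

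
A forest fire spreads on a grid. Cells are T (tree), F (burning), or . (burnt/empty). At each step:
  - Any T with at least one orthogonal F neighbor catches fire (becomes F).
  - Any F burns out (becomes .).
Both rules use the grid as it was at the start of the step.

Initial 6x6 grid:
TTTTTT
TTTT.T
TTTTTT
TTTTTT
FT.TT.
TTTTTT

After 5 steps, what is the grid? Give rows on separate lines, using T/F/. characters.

Step 1: 3 trees catch fire, 1 burn out
  TTTTTT
  TTTT.T
  TTTTTT
  FTTTTT
  .F.TT.
  FTTTTT
Step 2: 3 trees catch fire, 3 burn out
  TTTTTT
  TTTT.T
  FTTTTT
  .FTTTT
  ...TT.
  .FTTTT
Step 3: 4 trees catch fire, 3 burn out
  TTTTTT
  FTTT.T
  .FTTTT
  ..FTTT
  ...TT.
  ..FTTT
Step 4: 5 trees catch fire, 4 burn out
  FTTTTT
  .FTT.T
  ..FTTT
  ...FTT
  ...TT.
  ...FTT
Step 5: 6 trees catch fire, 5 burn out
  .FTTTT
  ..FT.T
  ...FTT
  ....FT
  ...FT.
  ....FT

.FTTTT
..FT.T
...FTT
....FT
...FT.
....FT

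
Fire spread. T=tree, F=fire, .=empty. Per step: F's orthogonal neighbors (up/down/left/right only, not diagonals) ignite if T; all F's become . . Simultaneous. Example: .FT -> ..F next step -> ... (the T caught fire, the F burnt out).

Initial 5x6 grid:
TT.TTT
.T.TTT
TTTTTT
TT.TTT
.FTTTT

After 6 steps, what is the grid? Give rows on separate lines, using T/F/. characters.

Step 1: 2 trees catch fire, 1 burn out
  TT.TTT
  .T.TTT
  TTTTTT
  TF.TTT
  ..FTTT
Step 2: 3 trees catch fire, 2 burn out
  TT.TTT
  .T.TTT
  TFTTTT
  F..TTT
  ...FTT
Step 3: 5 trees catch fire, 3 burn out
  TT.TTT
  .F.TTT
  F.FTTT
  ...FTT
  ....FT
Step 4: 4 trees catch fire, 5 burn out
  TF.TTT
  ...TTT
  ...FTT
  ....FT
  .....F
Step 5: 4 trees catch fire, 4 burn out
  F..TTT
  ...FTT
  ....FT
  .....F
  ......
Step 6: 3 trees catch fire, 4 burn out
  ...FTT
  ....FT
  .....F
  ......
  ......

...FTT
....FT
.....F
......
......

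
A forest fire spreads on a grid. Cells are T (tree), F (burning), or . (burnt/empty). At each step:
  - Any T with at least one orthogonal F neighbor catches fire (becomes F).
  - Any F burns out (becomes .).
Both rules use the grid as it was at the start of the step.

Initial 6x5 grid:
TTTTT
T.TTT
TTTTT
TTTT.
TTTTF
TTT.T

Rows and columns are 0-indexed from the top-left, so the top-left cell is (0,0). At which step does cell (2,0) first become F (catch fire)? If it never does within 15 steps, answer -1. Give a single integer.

Step 1: cell (2,0)='T' (+2 fires, +1 burnt)
Step 2: cell (2,0)='T' (+2 fires, +2 burnt)
Step 3: cell (2,0)='T' (+4 fires, +2 burnt)
Step 4: cell (2,0)='T' (+6 fires, +4 burnt)
Step 5: cell (2,0)='T' (+6 fires, +6 burnt)
Step 6: cell (2,0)='F' (+3 fires, +6 burnt)
  -> target ignites at step 6
Step 7: cell (2,0)='.' (+2 fires, +3 burnt)
Step 8: cell (2,0)='.' (+1 fires, +2 burnt)
Step 9: cell (2,0)='.' (+0 fires, +1 burnt)
  fire out at step 9

6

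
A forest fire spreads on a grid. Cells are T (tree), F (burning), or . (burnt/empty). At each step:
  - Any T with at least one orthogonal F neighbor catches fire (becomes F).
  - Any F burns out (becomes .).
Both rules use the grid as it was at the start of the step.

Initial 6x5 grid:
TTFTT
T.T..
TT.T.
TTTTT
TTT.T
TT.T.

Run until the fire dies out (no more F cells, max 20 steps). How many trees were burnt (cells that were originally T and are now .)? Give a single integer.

Answer: 20

Derivation:
Step 1: +3 fires, +1 burnt (F count now 3)
Step 2: +2 fires, +3 burnt (F count now 2)
Step 3: +1 fires, +2 burnt (F count now 1)
Step 4: +1 fires, +1 burnt (F count now 1)
Step 5: +2 fires, +1 burnt (F count now 2)
Step 6: +2 fires, +2 burnt (F count now 2)
Step 7: +3 fires, +2 burnt (F count now 3)
Step 8: +3 fires, +3 burnt (F count now 3)
Step 9: +2 fires, +3 burnt (F count now 2)
Step 10: +1 fires, +2 burnt (F count now 1)
Step 11: +0 fires, +1 burnt (F count now 0)
Fire out after step 11
Initially T: 21, now '.': 29
Total burnt (originally-T cells now '.'): 20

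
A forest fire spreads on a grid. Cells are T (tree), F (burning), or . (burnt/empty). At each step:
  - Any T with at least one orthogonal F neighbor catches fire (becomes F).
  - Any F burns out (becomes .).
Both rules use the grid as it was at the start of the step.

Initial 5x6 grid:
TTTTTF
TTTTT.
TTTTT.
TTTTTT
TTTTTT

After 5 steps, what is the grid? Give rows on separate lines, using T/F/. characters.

Step 1: 1 trees catch fire, 1 burn out
  TTTTF.
  TTTTT.
  TTTTT.
  TTTTTT
  TTTTTT
Step 2: 2 trees catch fire, 1 burn out
  TTTF..
  TTTTF.
  TTTTT.
  TTTTTT
  TTTTTT
Step 3: 3 trees catch fire, 2 burn out
  TTF...
  TTTF..
  TTTTF.
  TTTTTT
  TTTTTT
Step 4: 4 trees catch fire, 3 burn out
  TF....
  TTF...
  TTTF..
  TTTTFT
  TTTTTT
Step 5: 6 trees catch fire, 4 burn out
  F.....
  TF....
  TTF...
  TTTF.F
  TTTTFT

F.....
TF....
TTF...
TTTF.F
TTTTFT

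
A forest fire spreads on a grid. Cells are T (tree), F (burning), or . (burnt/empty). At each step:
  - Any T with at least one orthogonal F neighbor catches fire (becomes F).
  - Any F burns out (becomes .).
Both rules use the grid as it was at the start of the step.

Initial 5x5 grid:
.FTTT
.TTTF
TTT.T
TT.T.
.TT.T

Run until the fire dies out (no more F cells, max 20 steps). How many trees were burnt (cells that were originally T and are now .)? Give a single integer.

Answer: 14

Derivation:
Step 1: +5 fires, +2 burnt (F count now 5)
Step 2: +3 fires, +5 burnt (F count now 3)
Step 3: +3 fires, +3 burnt (F count now 3)
Step 4: +2 fires, +3 burnt (F count now 2)
Step 5: +1 fires, +2 burnt (F count now 1)
Step 6: +0 fires, +1 burnt (F count now 0)
Fire out after step 6
Initially T: 16, now '.': 23
Total burnt (originally-T cells now '.'): 14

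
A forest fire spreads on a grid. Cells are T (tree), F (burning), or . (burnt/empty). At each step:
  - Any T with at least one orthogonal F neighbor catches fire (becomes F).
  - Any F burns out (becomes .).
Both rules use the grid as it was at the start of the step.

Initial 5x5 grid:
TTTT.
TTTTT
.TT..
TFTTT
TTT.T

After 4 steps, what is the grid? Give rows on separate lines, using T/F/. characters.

Step 1: 4 trees catch fire, 1 burn out
  TTTT.
  TTTTT
  .FT..
  F.FTT
  TFT.T
Step 2: 5 trees catch fire, 4 burn out
  TTTT.
  TFTTT
  ..F..
  ...FT
  F.F.T
Step 3: 4 trees catch fire, 5 burn out
  TFTT.
  F.FTT
  .....
  ....F
  ....T
Step 4: 4 trees catch fire, 4 burn out
  F.FT.
  ...FT
  .....
  .....
  ....F

F.FT.
...FT
.....
.....
....F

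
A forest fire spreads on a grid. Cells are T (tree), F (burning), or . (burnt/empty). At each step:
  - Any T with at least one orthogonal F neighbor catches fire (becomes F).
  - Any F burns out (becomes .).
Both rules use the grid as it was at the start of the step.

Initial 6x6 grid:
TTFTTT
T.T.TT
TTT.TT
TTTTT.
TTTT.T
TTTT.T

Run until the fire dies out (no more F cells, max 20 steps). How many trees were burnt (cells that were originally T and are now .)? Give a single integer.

Step 1: +3 fires, +1 burnt (F count now 3)
Step 2: +3 fires, +3 burnt (F count now 3)
Step 3: +5 fires, +3 burnt (F count now 5)
Step 4: +6 fires, +5 burnt (F count now 6)
Step 5: +6 fires, +6 burnt (F count now 6)
Step 6: +3 fires, +6 burnt (F count now 3)
Step 7: +1 fires, +3 burnt (F count now 1)
Step 8: +0 fires, +1 burnt (F count now 0)
Fire out after step 8
Initially T: 29, now '.': 34
Total burnt (originally-T cells now '.'): 27

Answer: 27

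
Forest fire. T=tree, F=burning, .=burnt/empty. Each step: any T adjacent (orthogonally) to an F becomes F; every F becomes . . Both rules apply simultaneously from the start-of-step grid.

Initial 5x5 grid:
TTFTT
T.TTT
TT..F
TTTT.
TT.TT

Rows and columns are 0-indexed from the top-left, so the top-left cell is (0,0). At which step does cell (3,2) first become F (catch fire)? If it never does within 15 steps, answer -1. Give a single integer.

Step 1: cell (3,2)='T' (+4 fires, +2 burnt)
Step 2: cell (3,2)='T' (+3 fires, +4 burnt)
Step 3: cell (3,2)='T' (+1 fires, +3 burnt)
Step 4: cell (3,2)='T' (+1 fires, +1 burnt)
Step 5: cell (3,2)='T' (+2 fires, +1 burnt)
Step 6: cell (3,2)='T' (+2 fires, +2 burnt)
Step 7: cell (3,2)='F' (+2 fires, +2 burnt)
  -> target ignites at step 7
Step 8: cell (3,2)='.' (+1 fires, +2 burnt)
Step 9: cell (3,2)='.' (+1 fires, +1 burnt)
Step 10: cell (3,2)='.' (+1 fires, +1 burnt)
Step 11: cell (3,2)='.' (+0 fires, +1 burnt)
  fire out at step 11

7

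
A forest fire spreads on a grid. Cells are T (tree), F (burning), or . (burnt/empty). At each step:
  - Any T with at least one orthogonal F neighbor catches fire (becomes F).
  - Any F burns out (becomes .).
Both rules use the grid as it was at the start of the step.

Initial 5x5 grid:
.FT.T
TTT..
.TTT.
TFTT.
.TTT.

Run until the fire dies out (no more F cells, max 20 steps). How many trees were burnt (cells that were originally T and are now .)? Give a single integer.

Step 1: +6 fires, +2 burnt (F count now 6)
Step 2: +5 fires, +6 burnt (F count now 5)
Step 3: +2 fires, +5 burnt (F count now 2)
Step 4: +0 fires, +2 burnt (F count now 0)
Fire out after step 4
Initially T: 14, now '.': 24
Total burnt (originally-T cells now '.'): 13

Answer: 13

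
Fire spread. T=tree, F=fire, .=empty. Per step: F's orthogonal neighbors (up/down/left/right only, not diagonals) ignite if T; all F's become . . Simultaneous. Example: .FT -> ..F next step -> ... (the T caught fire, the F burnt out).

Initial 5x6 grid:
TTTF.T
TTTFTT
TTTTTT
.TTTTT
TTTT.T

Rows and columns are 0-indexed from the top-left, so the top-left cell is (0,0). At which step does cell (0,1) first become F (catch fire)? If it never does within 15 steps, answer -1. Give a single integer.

Step 1: cell (0,1)='T' (+4 fires, +2 burnt)
Step 2: cell (0,1)='F' (+6 fires, +4 burnt)
  -> target ignites at step 2
Step 3: cell (0,1)='.' (+8 fires, +6 burnt)
Step 4: cell (0,1)='.' (+4 fires, +8 burnt)
Step 5: cell (0,1)='.' (+2 fires, +4 burnt)
Step 6: cell (0,1)='.' (+1 fires, +2 burnt)
Step 7: cell (0,1)='.' (+0 fires, +1 burnt)
  fire out at step 7

2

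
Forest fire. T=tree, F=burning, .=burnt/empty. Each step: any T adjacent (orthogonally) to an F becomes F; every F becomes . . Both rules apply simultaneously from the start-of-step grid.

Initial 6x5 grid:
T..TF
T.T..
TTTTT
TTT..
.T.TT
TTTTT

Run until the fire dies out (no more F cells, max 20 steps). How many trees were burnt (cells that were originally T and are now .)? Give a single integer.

Step 1: +1 fires, +1 burnt (F count now 1)
Step 2: +0 fires, +1 burnt (F count now 0)
Fire out after step 2
Initially T: 20, now '.': 11
Total burnt (originally-T cells now '.'): 1

Answer: 1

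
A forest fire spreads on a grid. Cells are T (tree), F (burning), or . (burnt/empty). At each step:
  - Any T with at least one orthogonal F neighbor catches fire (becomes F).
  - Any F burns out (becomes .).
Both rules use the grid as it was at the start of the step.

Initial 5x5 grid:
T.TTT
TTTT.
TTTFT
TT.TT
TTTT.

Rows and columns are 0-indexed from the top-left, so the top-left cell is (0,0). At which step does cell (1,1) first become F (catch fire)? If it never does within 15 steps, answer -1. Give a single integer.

Step 1: cell (1,1)='T' (+4 fires, +1 burnt)
Step 2: cell (1,1)='T' (+5 fires, +4 burnt)
Step 3: cell (1,1)='F' (+6 fires, +5 burnt)
  -> target ignites at step 3
Step 4: cell (1,1)='.' (+3 fires, +6 burnt)
Step 5: cell (1,1)='.' (+2 fires, +3 burnt)
Step 6: cell (1,1)='.' (+0 fires, +2 burnt)
  fire out at step 6

3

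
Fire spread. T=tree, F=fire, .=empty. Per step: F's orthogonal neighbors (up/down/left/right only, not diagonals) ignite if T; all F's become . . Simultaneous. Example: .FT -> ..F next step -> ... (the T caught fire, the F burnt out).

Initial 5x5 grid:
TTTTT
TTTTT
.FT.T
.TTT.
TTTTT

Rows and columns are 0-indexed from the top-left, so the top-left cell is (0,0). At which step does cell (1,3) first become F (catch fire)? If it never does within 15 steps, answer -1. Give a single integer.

Step 1: cell (1,3)='T' (+3 fires, +1 burnt)
Step 2: cell (1,3)='T' (+5 fires, +3 burnt)
Step 3: cell (1,3)='F' (+6 fires, +5 burnt)
  -> target ignites at step 3
Step 4: cell (1,3)='.' (+3 fires, +6 burnt)
Step 5: cell (1,3)='.' (+3 fires, +3 burnt)
Step 6: cell (1,3)='.' (+0 fires, +3 burnt)
  fire out at step 6

3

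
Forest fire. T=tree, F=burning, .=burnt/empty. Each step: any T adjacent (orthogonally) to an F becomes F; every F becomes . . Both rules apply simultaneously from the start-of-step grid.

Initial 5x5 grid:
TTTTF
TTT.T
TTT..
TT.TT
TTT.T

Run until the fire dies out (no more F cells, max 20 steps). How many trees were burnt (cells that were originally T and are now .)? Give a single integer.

Answer: 16

Derivation:
Step 1: +2 fires, +1 burnt (F count now 2)
Step 2: +1 fires, +2 burnt (F count now 1)
Step 3: +2 fires, +1 burnt (F count now 2)
Step 4: +3 fires, +2 burnt (F count now 3)
Step 5: +2 fires, +3 burnt (F count now 2)
Step 6: +2 fires, +2 burnt (F count now 2)
Step 7: +2 fires, +2 burnt (F count now 2)
Step 8: +2 fires, +2 burnt (F count now 2)
Step 9: +0 fires, +2 burnt (F count now 0)
Fire out after step 9
Initially T: 19, now '.': 22
Total burnt (originally-T cells now '.'): 16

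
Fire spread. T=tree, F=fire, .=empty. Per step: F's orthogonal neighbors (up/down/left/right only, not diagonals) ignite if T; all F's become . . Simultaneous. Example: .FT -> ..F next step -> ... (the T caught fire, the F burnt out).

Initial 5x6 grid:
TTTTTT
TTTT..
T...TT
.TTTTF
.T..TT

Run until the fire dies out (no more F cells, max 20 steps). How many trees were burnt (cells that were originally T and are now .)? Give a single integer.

Step 1: +3 fires, +1 burnt (F count now 3)
Step 2: +3 fires, +3 burnt (F count now 3)
Step 3: +1 fires, +3 burnt (F count now 1)
Step 4: +1 fires, +1 burnt (F count now 1)
Step 5: +1 fires, +1 burnt (F count now 1)
Step 6: +0 fires, +1 burnt (F count now 0)
Fire out after step 6
Initially T: 20, now '.': 19
Total burnt (originally-T cells now '.'): 9

Answer: 9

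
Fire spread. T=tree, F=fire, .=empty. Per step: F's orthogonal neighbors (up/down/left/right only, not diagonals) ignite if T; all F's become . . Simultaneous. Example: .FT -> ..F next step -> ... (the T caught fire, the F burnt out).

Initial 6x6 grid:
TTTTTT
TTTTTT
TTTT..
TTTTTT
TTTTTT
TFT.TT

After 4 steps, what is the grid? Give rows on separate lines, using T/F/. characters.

Step 1: 3 trees catch fire, 1 burn out
  TTTTTT
  TTTTTT
  TTTT..
  TTTTTT
  TFTTTT
  F.F.TT
Step 2: 3 trees catch fire, 3 burn out
  TTTTTT
  TTTTTT
  TTTT..
  TFTTTT
  F.FTTT
  ....TT
Step 3: 4 trees catch fire, 3 burn out
  TTTTTT
  TTTTTT
  TFTT..
  F.FTTT
  ...FTT
  ....TT
Step 4: 5 trees catch fire, 4 burn out
  TTTTTT
  TFTTTT
  F.FT..
  ...FTT
  ....FT
  ....TT

TTTTTT
TFTTTT
F.FT..
...FTT
....FT
....TT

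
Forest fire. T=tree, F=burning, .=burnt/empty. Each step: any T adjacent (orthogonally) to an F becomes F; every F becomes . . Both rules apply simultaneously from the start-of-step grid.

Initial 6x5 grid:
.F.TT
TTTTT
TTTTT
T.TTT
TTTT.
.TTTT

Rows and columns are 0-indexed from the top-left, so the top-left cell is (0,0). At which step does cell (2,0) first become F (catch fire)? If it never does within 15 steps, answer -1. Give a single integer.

Step 1: cell (2,0)='T' (+1 fires, +1 burnt)
Step 2: cell (2,0)='T' (+3 fires, +1 burnt)
Step 3: cell (2,0)='F' (+3 fires, +3 burnt)
  -> target ignites at step 3
Step 4: cell (2,0)='.' (+5 fires, +3 burnt)
Step 5: cell (2,0)='.' (+5 fires, +5 burnt)
Step 6: cell (2,0)='.' (+4 fires, +5 burnt)
Step 7: cell (2,0)='.' (+2 fires, +4 burnt)
Step 8: cell (2,0)='.' (+1 fires, +2 burnt)
Step 9: cell (2,0)='.' (+0 fires, +1 burnt)
  fire out at step 9

3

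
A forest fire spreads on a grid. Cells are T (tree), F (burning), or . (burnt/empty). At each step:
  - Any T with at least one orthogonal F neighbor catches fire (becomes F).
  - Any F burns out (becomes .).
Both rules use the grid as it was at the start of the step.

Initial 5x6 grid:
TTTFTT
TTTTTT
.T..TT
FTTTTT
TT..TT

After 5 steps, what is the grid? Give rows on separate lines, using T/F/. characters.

Step 1: 5 trees catch fire, 2 burn out
  TTF.FT
  TTTFTT
  .T..TT
  .FTTTT
  FT..TT
Step 2: 7 trees catch fire, 5 burn out
  TF...F
  TTF.FT
  .F..TT
  ..FTTT
  .F..TT
Step 3: 5 trees catch fire, 7 burn out
  F.....
  TF...F
  ....FT
  ...FTT
  ....TT
Step 4: 3 trees catch fire, 5 burn out
  ......
  F.....
  .....F
  ....FT
  ....TT
Step 5: 2 trees catch fire, 3 burn out
  ......
  ......
  ......
  .....F
  ....FT

......
......
......
.....F
....FT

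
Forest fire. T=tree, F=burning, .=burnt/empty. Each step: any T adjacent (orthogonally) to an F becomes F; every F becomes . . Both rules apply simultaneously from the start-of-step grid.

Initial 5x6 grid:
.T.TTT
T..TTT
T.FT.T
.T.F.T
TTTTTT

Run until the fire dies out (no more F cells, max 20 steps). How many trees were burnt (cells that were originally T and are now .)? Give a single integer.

Step 1: +2 fires, +2 burnt (F count now 2)
Step 2: +3 fires, +2 burnt (F count now 3)
Step 3: +4 fires, +3 burnt (F count now 4)
Step 4: +5 fires, +4 burnt (F count now 5)
Step 5: +2 fires, +5 burnt (F count now 2)
Step 6: +0 fires, +2 burnt (F count now 0)
Fire out after step 6
Initially T: 19, now '.': 27
Total burnt (originally-T cells now '.'): 16

Answer: 16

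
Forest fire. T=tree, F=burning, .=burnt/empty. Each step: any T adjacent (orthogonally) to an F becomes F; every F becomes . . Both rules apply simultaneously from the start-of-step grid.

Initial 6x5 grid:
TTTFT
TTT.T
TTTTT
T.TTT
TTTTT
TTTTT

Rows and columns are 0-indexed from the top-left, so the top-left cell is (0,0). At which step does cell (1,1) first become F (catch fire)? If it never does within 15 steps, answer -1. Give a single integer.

Step 1: cell (1,1)='T' (+2 fires, +1 burnt)
Step 2: cell (1,1)='T' (+3 fires, +2 burnt)
Step 3: cell (1,1)='F' (+4 fires, +3 burnt)
  -> target ignites at step 3
Step 4: cell (1,1)='.' (+5 fires, +4 burnt)
Step 5: cell (1,1)='.' (+4 fires, +5 burnt)
Step 6: cell (1,1)='.' (+5 fires, +4 burnt)
Step 7: cell (1,1)='.' (+3 fires, +5 burnt)
Step 8: cell (1,1)='.' (+1 fires, +3 burnt)
Step 9: cell (1,1)='.' (+0 fires, +1 burnt)
  fire out at step 9

3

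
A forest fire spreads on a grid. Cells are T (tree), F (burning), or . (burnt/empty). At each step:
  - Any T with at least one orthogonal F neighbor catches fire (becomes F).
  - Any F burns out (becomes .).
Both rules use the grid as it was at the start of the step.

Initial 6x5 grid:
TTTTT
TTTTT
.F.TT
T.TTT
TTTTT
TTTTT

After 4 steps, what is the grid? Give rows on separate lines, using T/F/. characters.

Step 1: 1 trees catch fire, 1 burn out
  TTTTT
  TFTTT
  ...TT
  T.TTT
  TTTTT
  TTTTT
Step 2: 3 trees catch fire, 1 burn out
  TFTTT
  F.FTT
  ...TT
  T.TTT
  TTTTT
  TTTTT
Step 3: 3 trees catch fire, 3 burn out
  F.FTT
  ...FT
  ...TT
  T.TTT
  TTTTT
  TTTTT
Step 4: 3 trees catch fire, 3 burn out
  ...FT
  ....F
  ...FT
  T.TTT
  TTTTT
  TTTTT

...FT
....F
...FT
T.TTT
TTTTT
TTTTT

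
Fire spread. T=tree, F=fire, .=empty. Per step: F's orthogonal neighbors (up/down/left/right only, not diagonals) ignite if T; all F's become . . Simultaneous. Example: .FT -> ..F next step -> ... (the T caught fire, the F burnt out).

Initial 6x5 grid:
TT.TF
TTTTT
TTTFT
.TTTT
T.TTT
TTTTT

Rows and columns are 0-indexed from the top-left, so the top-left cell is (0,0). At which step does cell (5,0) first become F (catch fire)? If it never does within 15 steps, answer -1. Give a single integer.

Step 1: cell (5,0)='T' (+6 fires, +2 burnt)
Step 2: cell (5,0)='T' (+5 fires, +6 burnt)
Step 3: cell (5,0)='T' (+6 fires, +5 burnt)
Step 4: cell (5,0)='T' (+4 fires, +6 burnt)
Step 5: cell (5,0)='T' (+2 fires, +4 burnt)
Step 6: cell (5,0)='F' (+1 fires, +2 burnt)
  -> target ignites at step 6
Step 7: cell (5,0)='.' (+1 fires, +1 burnt)
Step 8: cell (5,0)='.' (+0 fires, +1 burnt)
  fire out at step 8

6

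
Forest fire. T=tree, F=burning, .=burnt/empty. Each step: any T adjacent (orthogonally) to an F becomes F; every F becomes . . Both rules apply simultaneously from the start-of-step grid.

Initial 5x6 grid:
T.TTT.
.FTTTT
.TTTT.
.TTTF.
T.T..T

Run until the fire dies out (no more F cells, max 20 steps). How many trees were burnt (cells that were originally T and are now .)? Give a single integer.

Answer: 15

Derivation:
Step 1: +4 fires, +2 burnt (F count now 4)
Step 2: +7 fires, +4 burnt (F count now 7)
Step 3: +4 fires, +7 burnt (F count now 4)
Step 4: +0 fires, +4 burnt (F count now 0)
Fire out after step 4
Initially T: 18, now '.': 27
Total burnt (originally-T cells now '.'): 15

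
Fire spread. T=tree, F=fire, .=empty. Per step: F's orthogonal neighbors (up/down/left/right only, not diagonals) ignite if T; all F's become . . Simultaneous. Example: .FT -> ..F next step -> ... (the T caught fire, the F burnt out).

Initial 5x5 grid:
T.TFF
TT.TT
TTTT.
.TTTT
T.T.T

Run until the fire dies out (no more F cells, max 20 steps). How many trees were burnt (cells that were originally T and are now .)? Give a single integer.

Step 1: +3 fires, +2 burnt (F count now 3)
Step 2: +1 fires, +3 burnt (F count now 1)
Step 3: +2 fires, +1 burnt (F count now 2)
Step 4: +3 fires, +2 burnt (F count now 3)
Step 5: +5 fires, +3 burnt (F count now 5)
Step 6: +1 fires, +5 burnt (F count now 1)
Step 7: +1 fires, +1 burnt (F count now 1)
Step 8: +0 fires, +1 burnt (F count now 0)
Fire out after step 8
Initially T: 17, now '.': 24
Total burnt (originally-T cells now '.'): 16

Answer: 16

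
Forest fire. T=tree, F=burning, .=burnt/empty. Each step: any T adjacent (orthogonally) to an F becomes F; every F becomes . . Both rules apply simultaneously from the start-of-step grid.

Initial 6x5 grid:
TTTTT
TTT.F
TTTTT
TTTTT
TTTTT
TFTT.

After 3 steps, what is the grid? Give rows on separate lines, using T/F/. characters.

Step 1: 5 trees catch fire, 2 burn out
  TTTTF
  TTT..
  TTTTF
  TTTTT
  TFTTT
  F.FT.
Step 2: 7 trees catch fire, 5 burn out
  TTTF.
  TTT..
  TTTF.
  TFTTF
  F.FTT
  ...F.
Step 3: 8 trees catch fire, 7 burn out
  TTF..
  TTT..
  TFF..
  F.FF.
  ...FF
  .....

TTF..
TTT..
TFF..
F.FF.
...FF
.....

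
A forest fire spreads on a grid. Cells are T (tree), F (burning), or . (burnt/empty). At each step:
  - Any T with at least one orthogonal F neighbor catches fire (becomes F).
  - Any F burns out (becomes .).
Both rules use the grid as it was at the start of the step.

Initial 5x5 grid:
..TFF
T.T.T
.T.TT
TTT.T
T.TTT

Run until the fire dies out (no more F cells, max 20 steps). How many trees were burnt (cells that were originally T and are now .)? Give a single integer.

Step 1: +2 fires, +2 burnt (F count now 2)
Step 2: +2 fires, +2 burnt (F count now 2)
Step 3: +2 fires, +2 burnt (F count now 2)
Step 4: +1 fires, +2 burnt (F count now 1)
Step 5: +1 fires, +1 burnt (F count now 1)
Step 6: +1 fires, +1 burnt (F count now 1)
Step 7: +1 fires, +1 burnt (F count now 1)
Step 8: +1 fires, +1 burnt (F count now 1)
Step 9: +2 fires, +1 burnt (F count now 2)
Step 10: +1 fires, +2 burnt (F count now 1)
Step 11: +0 fires, +1 burnt (F count now 0)
Fire out after step 11
Initially T: 15, now '.': 24
Total burnt (originally-T cells now '.'): 14

Answer: 14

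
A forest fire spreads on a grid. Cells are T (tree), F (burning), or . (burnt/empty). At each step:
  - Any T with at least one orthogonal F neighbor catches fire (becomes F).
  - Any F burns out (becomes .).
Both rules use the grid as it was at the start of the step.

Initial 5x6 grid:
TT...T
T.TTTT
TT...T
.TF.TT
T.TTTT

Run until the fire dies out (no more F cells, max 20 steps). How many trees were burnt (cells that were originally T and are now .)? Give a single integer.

Step 1: +2 fires, +1 burnt (F count now 2)
Step 2: +2 fires, +2 burnt (F count now 2)
Step 3: +2 fires, +2 burnt (F count now 2)
Step 4: +3 fires, +2 burnt (F count now 3)
Step 5: +2 fires, +3 burnt (F count now 2)
Step 6: +2 fires, +2 burnt (F count now 2)
Step 7: +1 fires, +2 burnt (F count now 1)
Step 8: +2 fires, +1 burnt (F count now 2)
Step 9: +1 fires, +2 burnt (F count now 1)
Step 10: +1 fires, +1 burnt (F count now 1)
Step 11: +0 fires, +1 burnt (F count now 0)
Fire out after step 11
Initially T: 19, now '.': 29
Total burnt (originally-T cells now '.'): 18

Answer: 18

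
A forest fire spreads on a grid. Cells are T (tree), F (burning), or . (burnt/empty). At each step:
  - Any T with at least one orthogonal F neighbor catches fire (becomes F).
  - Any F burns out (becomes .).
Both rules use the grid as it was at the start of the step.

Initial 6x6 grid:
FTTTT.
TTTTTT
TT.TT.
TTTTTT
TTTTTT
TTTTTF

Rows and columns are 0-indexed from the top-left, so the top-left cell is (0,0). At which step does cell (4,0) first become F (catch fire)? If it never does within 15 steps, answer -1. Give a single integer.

Step 1: cell (4,0)='T' (+4 fires, +2 burnt)
Step 2: cell (4,0)='T' (+6 fires, +4 burnt)
Step 3: cell (4,0)='T' (+7 fires, +6 burnt)
Step 4: cell (4,0)='F' (+8 fires, +7 burnt)
  -> target ignites at step 4
Step 5: cell (4,0)='.' (+5 fires, +8 burnt)
Step 6: cell (4,0)='.' (+1 fires, +5 burnt)
Step 7: cell (4,0)='.' (+0 fires, +1 burnt)
  fire out at step 7

4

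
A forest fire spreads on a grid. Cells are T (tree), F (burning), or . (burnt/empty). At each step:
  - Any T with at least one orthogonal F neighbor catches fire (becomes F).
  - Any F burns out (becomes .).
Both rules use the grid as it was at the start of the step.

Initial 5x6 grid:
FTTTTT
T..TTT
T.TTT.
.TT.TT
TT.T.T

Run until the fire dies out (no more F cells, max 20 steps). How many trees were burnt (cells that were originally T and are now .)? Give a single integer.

Step 1: +2 fires, +1 burnt (F count now 2)
Step 2: +2 fires, +2 burnt (F count now 2)
Step 3: +1 fires, +2 burnt (F count now 1)
Step 4: +2 fires, +1 burnt (F count now 2)
Step 5: +3 fires, +2 burnt (F count now 3)
Step 6: +3 fires, +3 burnt (F count now 3)
Step 7: +2 fires, +3 burnt (F count now 2)
Step 8: +2 fires, +2 burnt (F count now 2)
Step 9: +2 fires, +2 burnt (F count now 2)
Step 10: +1 fires, +2 burnt (F count now 1)
Step 11: +0 fires, +1 burnt (F count now 0)
Fire out after step 11
Initially T: 21, now '.': 29
Total burnt (originally-T cells now '.'): 20

Answer: 20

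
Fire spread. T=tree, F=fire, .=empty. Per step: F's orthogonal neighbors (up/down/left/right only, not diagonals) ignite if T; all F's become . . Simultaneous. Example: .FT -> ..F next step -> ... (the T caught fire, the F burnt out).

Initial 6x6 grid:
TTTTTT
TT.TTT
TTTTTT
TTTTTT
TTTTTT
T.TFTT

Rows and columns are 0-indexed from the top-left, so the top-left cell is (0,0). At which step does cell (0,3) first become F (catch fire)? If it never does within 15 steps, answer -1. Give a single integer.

Step 1: cell (0,3)='T' (+3 fires, +1 burnt)
Step 2: cell (0,3)='T' (+4 fires, +3 burnt)
Step 3: cell (0,3)='T' (+5 fires, +4 burnt)
Step 4: cell (0,3)='T' (+6 fires, +5 burnt)
Step 5: cell (0,3)='F' (+6 fires, +6 burnt)
  -> target ignites at step 5
Step 6: cell (0,3)='.' (+5 fires, +6 burnt)
Step 7: cell (0,3)='.' (+3 fires, +5 burnt)
Step 8: cell (0,3)='.' (+1 fires, +3 burnt)
Step 9: cell (0,3)='.' (+0 fires, +1 burnt)
  fire out at step 9

5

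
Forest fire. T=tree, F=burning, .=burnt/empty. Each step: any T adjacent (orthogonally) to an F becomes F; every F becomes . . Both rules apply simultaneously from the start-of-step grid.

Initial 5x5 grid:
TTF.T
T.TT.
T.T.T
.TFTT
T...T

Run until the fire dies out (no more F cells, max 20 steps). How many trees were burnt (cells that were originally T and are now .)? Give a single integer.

Step 1: +5 fires, +2 burnt (F count now 5)
Step 2: +3 fires, +5 burnt (F count now 3)
Step 3: +3 fires, +3 burnt (F count now 3)
Step 4: +1 fires, +3 burnt (F count now 1)
Step 5: +0 fires, +1 burnt (F count now 0)
Fire out after step 5
Initially T: 14, now '.': 23
Total burnt (originally-T cells now '.'): 12

Answer: 12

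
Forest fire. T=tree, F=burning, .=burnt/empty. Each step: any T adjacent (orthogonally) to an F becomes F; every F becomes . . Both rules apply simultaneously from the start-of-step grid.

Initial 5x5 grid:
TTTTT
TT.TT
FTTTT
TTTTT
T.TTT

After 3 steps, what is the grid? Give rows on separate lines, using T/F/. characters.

Step 1: 3 trees catch fire, 1 burn out
  TTTTT
  FT.TT
  .FTTT
  FTTTT
  T.TTT
Step 2: 5 trees catch fire, 3 burn out
  FTTTT
  .F.TT
  ..FTT
  .FTTT
  F.TTT
Step 3: 3 trees catch fire, 5 burn out
  .FTTT
  ...TT
  ...FT
  ..FTT
  ..TTT

.FTTT
...TT
...FT
..FTT
..TTT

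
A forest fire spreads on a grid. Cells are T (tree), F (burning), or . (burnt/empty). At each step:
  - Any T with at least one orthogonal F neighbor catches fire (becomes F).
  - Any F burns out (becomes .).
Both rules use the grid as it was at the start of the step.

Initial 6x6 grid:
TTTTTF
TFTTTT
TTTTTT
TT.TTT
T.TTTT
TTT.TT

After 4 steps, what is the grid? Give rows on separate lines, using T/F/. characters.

Step 1: 6 trees catch fire, 2 burn out
  TFTTF.
  F.FTTF
  TFTTTT
  TT.TTT
  T.TTTT
  TTT.TT
Step 2: 9 trees catch fire, 6 burn out
  F.FF..
  ...FF.
  F.FTTF
  TF.TTT
  T.TTTT
  TTT.TT
Step 3: 4 trees catch fire, 9 burn out
  ......
  ......
  ...FF.
  F..TTF
  T.TTTT
  TTT.TT
Step 4: 4 trees catch fire, 4 burn out
  ......
  ......
  ......
  ...FF.
  F.TTTF
  TTT.TT

......
......
......
...FF.
F.TTTF
TTT.TT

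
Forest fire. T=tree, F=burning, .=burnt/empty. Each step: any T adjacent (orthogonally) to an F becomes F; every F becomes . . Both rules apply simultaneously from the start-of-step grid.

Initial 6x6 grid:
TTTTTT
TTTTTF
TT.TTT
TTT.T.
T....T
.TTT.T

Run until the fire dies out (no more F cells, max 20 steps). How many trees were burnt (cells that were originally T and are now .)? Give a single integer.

Step 1: +3 fires, +1 burnt (F count now 3)
Step 2: +3 fires, +3 burnt (F count now 3)
Step 3: +4 fires, +3 burnt (F count now 4)
Step 4: +2 fires, +4 burnt (F count now 2)
Step 5: +3 fires, +2 burnt (F count now 3)
Step 6: +3 fires, +3 burnt (F count now 3)
Step 7: +2 fires, +3 burnt (F count now 2)
Step 8: +1 fires, +2 burnt (F count now 1)
Step 9: +0 fires, +1 burnt (F count now 0)
Fire out after step 9
Initially T: 26, now '.': 31
Total burnt (originally-T cells now '.'): 21

Answer: 21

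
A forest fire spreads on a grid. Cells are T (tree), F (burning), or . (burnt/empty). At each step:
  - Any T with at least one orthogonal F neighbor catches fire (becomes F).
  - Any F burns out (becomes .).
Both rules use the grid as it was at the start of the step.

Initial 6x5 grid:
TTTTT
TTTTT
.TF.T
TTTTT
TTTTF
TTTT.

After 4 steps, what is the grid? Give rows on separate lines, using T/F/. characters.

Step 1: 5 trees catch fire, 2 burn out
  TTTTT
  TTFTT
  .F..T
  TTFTF
  TTTF.
  TTTT.
Step 2: 8 trees catch fire, 5 burn out
  TTFTT
  TF.FT
  ....F
  TF.F.
  TTF..
  TTTF.
Step 3: 7 trees catch fire, 8 burn out
  TF.FT
  F...F
  .....
  F....
  TF...
  TTF..
Step 4: 4 trees catch fire, 7 burn out
  F...F
  .....
  .....
  .....
  F....
  TF...

F...F
.....
.....
.....
F....
TF...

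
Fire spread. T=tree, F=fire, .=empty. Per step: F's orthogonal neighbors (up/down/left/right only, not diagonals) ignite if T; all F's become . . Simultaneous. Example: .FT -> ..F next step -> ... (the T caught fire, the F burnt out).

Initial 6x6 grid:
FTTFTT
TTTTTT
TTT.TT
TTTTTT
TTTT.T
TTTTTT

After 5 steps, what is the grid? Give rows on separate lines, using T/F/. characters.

Step 1: 5 trees catch fire, 2 burn out
  .FF.FT
  FTTFTT
  TTT.TT
  TTTTTT
  TTTT.T
  TTTTTT
Step 2: 5 trees catch fire, 5 burn out
  .....F
  .FF.FT
  FTT.TT
  TTTTTT
  TTTT.T
  TTTTTT
Step 3: 5 trees catch fire, 5 burn out
  ......
  .....F
  .FF.FT
  FTTTTT
  TTTT.T
  TTTTTT
Step 4: 5 trees catch fire, 5 burn out
  ......
  ......
  .....F
  .FFTFT
  FTTT.T
  TTTTTT
Step 5: 5 trees catch fire, 5 burn out
  ......
  ......
  ......
  ...F.F
  .FFT.T
  FTTTTT

......
......
......
...F.F
.FFT.T
FTTTTT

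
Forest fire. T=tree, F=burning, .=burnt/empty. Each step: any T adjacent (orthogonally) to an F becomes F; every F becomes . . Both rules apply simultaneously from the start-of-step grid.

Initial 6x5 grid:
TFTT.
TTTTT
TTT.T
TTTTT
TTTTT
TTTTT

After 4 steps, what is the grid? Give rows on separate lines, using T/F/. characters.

Step 1: 3 trees catch fire, 1 burn out
  F.FT.
  TFTTT
  TTT.T
  TTTTT
  TTTTT
  TTTTT
Step 2: 4 trees catch fire, 3 burn out
  ...F.
  F.FTT
  TFT.T
  TTTTT
  TTTTT
  TTTTT
Step 3: 4 trees catch fire, 4 burn out
  .....
  ...FT
  F.F.T
  TFTTT
  TTTTT
  TTTTT
Step 4: 4 trees catch fire, 4 burn out
  .....
  ....F
  ....T
  F.FTT
  TFTTT
  TTTTT

.....
....F
....T
F.FTT
TFTTT
TTTTT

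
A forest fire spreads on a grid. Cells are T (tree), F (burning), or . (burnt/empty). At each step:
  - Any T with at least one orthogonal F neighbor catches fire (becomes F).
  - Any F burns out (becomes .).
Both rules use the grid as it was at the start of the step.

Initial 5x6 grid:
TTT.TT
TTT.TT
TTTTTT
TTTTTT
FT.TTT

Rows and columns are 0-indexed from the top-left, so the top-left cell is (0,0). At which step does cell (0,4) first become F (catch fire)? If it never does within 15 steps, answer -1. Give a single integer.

Step 1: cell (0,4)='T' (+2 fires, +1 burnt)
Step 2: cell (0,4)='T' (+2 fires, +2 burnt)
Step 3: cell (0,4)='T' (+3 fires, +2 burnt)
Step 4: cell (0,4)='T' (+4 fires, +3 burnt)
Step 5: cell (0,4)='T' (+5 fires, +4 burnt)
Step 6: cell (0,4)='T' (+4 fires, +5 burnt)
Step 7: cell (0,4)='T' (+3 fires, +4 burnt)
Step 8: cell (0,4)='F' (+2 fires, +3 burnt)
  -> target ignites at step 8
Step 9: cell (0,4)='.' (+1 fires, +2 burnt)
Step 10: cell (0,4)='.' (+0 fires, +1 burnt)
  fire out at step 10

8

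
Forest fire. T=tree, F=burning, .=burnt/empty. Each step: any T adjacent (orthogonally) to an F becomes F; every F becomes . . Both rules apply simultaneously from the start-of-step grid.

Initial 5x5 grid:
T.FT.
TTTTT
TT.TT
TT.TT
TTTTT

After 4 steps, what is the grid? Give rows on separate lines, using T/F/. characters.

Step 1: 2 trees catch fire, 1 burn out
  T..F.
  TTFTT
  TT.TT
  TT.TT
  TTTTT
Step 2: 2 trees catch fire, 2 burn out
  T....
  TF.FT
  TT.TT
  TT.TT
  TTTTT
Step 3: 4 trees catch fire, 2 burn out
  T....
  F...F
  TF.FT
  TT.TT
  TTTTT
Step 4: 5 trees catch fire, 4 burn out
  F....
  .....
  F...F
  TF.FT
  TTTTT

F....
.....
F...F
TF.FT
TTTTT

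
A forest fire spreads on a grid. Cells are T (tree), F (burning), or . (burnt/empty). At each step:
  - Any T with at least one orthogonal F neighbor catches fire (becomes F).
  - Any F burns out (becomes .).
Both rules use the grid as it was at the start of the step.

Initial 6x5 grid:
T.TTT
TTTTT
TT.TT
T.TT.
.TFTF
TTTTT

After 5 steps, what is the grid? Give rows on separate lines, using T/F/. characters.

Step 1: 5 trees catch fire, 2 burn out
  T.TTT
  TTTTT
  TT.TT
  T.FT.
  .F.F.
  TTFTF
Step 2: 3 trees catch fire, 5 burn out
  T.TTT
  TTTTT
  TT.TT
  T..F.
  .....
  TF.F.
Step 3: 2 trees catch fire, 3 burn out
  T.TTT
  TTTTT
  TT.FT
  T....
  .....
  F....
Step 4: 2 trees catch fire, 2 burn out
  T.TTT
  TTTFT
  TT..F
  T....
  .....
  .....
Step 5: 3 trees catch fire, 2 burn out
  T.TFT
  TTF.F
  TT...
  T....
  .....
  .....

T.TFT
TTF.F
TT...
T....
.....
.....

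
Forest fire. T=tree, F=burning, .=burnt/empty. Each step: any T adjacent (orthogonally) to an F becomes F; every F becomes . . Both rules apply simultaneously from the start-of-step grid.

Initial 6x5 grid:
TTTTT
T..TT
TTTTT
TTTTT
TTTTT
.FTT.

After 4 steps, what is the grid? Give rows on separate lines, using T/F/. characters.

Step 1: 2 trees catch fire, 1 burn out
  TTTTT
  T..TT
  TTTTT
  TTTTT
  TFTTT
  ..FT.
Step 2: 4 trees catch fire, 2 burn out
  TTTTT
  T..TT
  TTTTT
  TFTTT
  F.FTT
  ...F.
Step 3: 4 trees catch fire, 4 burn out
  TTTTT
  T..TT
  TFTTT
  F.FTT
  ...FT
  .....
Step 4: 4 trees catch fire, 4 burn out
  TTTTT
  T..TT
  F.FTT
  ...FT
  ....F
  .....

TTTTT
T..TT
F.FTT
...FT
....F
.....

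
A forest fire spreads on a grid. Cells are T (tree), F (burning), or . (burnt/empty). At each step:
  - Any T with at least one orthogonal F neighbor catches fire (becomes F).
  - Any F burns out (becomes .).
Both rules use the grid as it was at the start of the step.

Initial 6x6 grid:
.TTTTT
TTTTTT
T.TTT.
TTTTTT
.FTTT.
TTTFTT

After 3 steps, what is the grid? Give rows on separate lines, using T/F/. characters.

Step 1: 6 trees catch fire, 2 burn out
  .TTTTT
  TTTTTT
  T.TTT.
  TFTTTT
  ..FFT.
  TFF.FT
Step 2: 6 trees catch fire, 6 burn out
  .TTTTT
  TTTTTT
  T.TTT.
  F.FFTT
  ....F.
  F....F
Step 3: 4 trees catch fire, 6 burn out
  .TTTTT
  TTTTTT
  F.FFT.
  ....FT
  ......
  ......

.TTTTT
TTTTTT
F.FFT.
....FT
......
......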